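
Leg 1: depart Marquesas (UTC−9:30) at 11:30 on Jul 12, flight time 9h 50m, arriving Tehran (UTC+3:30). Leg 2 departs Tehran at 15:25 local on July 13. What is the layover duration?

Convert departure to UTC: 11:30 + 9:30 = 21:00 UTC on Jul 12.
Add 9 hours 50 minutes flight time → 06:50 UTC (Jul 13).
Tehran is UTC+3:30, so local arrival = 06:50 + 3:30 = 10:20 on Jul 13.
Layover = 15:25 − 10:20 = 5 hours 5 minutes.

5 hours 5 minutes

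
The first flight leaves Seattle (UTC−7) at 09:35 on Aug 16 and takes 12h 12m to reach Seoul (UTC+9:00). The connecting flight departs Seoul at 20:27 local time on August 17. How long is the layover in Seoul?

6 hours 40 minutes

Convert departure to UTC: 09:35 + 7:00 = 16:35 UTC on Aug 16.
Add 12 hours 12 minutes flight time → 04:47 UTC (Aug 17).
Seoul is UTC+9:00, so local arrival = 04:47 + 9:00 = 13:47 on Aug 17.
Layover = 20:27 − 13:47 = 6 hours 40 minutes.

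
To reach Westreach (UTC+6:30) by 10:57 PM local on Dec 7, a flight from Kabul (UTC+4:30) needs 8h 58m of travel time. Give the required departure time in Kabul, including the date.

11:59 AM on December 7

Target arrival in UTC: 10:57 PM − 6:30 = 4:27 PM on Dec 7.
Subtract 8 hours and 58 minutes → departure 7:29 AM UTC on Dec 7.
Kabul is UTC+4:30: 7:29 AM + 4:30 = 11:59 AM on Dec 7.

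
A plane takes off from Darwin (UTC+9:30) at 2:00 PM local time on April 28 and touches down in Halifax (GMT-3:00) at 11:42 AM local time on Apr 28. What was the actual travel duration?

10 hours 12 minutes

Departure in UTC: 2:00 PM − 9:30 = 4:30 AM on Apr 28.
Arrival in UTC: 11:42 AM + 3:00 = 2:42 PM on Apr 28.
Elapsed = 2:42 PM − 4:30 AM = 10 hours 12 minutes.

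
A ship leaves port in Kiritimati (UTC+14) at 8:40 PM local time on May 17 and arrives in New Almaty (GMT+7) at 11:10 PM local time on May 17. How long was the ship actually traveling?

9 hours 30 minutes

Departure in UTC: 8:40 PM − 14:00 = 6:40 AM on May 17.
Arrival in UTC: 11:10 PM − 7:00 = 4:10 PM on May 17.
Elapsed = 4:10 PM − 6:40 AM = 9 hours 30 minutes.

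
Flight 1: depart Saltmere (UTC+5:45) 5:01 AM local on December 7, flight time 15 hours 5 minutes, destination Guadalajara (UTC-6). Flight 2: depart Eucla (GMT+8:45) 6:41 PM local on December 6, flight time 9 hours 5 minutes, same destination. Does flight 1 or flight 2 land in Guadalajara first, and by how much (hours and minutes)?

Flight 1 in UTC: 5:01 AM − 5:45 = 11:16 PM on Dec 6.
+15 hours and 5 minutes → arrive 2:21 PM UTC on Dec 7.
Flight 2 in UTC: 6:41 PM − 8:45 = 9:56 AM on Dec 6.
+9 hours and 5 minutes → arrive 7:01 PM UTC on Dec 6.
Flight 2 lands earlier by 19 hours 20 minutes.

the second, by 19 hours 20 minutes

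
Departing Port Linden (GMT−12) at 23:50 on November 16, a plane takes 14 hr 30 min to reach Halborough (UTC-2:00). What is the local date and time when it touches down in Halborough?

Convert departure to UTC: 23:50 + 12:00 = 11:50 UTC on Nov 17.
Add 14 hours 30 minutes travel time → 02:20 UTC (Nov 18).
Halborough is UTC−2:00, so local arrival = 02:20 − 2:00 = 00:20 on Nov 18.

00:20 on November 18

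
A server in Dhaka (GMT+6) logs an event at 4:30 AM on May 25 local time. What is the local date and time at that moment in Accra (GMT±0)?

Accra is 6:00 behind Dhaka.
Shift by the zone difference: 4:30 AM − 6:00 = 10:30 PM on May 24 in Accra.

10:30 PM on May 24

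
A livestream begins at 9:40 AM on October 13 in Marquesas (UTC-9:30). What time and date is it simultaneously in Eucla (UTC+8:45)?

Eucla is 18:15 ahead of Marquesas.
Shift by the zone difference: 9:40 AM + 18:15 = 3:55 AM on Oct 14 in Eucla.

3:55 AM on Oct 14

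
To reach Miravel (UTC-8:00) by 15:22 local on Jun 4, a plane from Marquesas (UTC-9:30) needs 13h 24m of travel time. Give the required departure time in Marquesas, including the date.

00:28 on June 4

Target arrival in UTC: 15:22 + 8:00 = 23:22 on Jun 4.
Subtract 13 hours 24 minutes → departure 09:58 UTC on Jun 4.
Marquesas is UTC−9:30: 09:58 − 9:30 = 00:28 on Jun 4.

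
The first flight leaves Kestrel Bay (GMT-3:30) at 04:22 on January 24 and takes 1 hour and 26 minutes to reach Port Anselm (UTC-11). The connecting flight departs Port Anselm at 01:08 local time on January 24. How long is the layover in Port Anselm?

Convert departure to UTC: 04:22 + 3:30 = 07:52 UTC on Jan 24.
Add 1 hour and 26 minutes flight time → 09:18 UTC.
Port Anselm is UTC−11:00, so local arrival = 09:18 − 11:00 = 22:18 on Jan 23.
Layover = 01:08 − 22:18 (+1 day) = 2 hours 50 minutes.

2 hours 50 minutes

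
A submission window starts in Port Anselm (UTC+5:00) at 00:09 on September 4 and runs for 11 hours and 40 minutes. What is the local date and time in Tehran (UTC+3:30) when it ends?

Convert start to UTC: 00:09 − 5:00 = 19:09 UTC on Sep 3.
Add 11 hours and 40 minutes duration → 06:49 UTC (Sep 4).
Tehran is UTC+3:30, so local end time = 06:49 + 3:30 = 10:19 on Sep 4.

10:19 on Sep 4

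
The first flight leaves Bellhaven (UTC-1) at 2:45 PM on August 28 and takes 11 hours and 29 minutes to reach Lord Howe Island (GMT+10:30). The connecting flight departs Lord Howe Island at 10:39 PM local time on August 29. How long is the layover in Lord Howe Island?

8 hours 55 minutes

Convert departure to UTC: 2:45 PM + 1:00 = 3:45 PM UTC on Aug 28.
Add 11 hours 29 minutes flight time → 3:14 AM UTC (Aug 29).
Lord Howe Island is UTC+10:30, so local arrival = 3:14 AM + 10:30 = 1:44 PM on Aug 29.
Layover = 10:39 PM − 1:44 PM = 8 hours 55 minutes.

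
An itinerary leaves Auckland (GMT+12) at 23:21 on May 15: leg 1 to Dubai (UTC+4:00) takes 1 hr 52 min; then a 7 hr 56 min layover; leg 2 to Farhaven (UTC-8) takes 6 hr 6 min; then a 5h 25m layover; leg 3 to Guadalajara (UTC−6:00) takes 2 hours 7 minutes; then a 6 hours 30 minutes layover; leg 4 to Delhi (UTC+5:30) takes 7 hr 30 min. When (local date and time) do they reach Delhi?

Convert departure to UTC: 23:21 − 12:00 = 11:21 UTC on May 15.
Add 1 hour 52 minutes leg 1 → 13:13 UTC.
Add 7 hours 56 minutes layover in Dubai → 21:09 UTC.
Add 6 hours and 6 minutes leg 2 → 03:15 UTC (May 16).
Add 5 hours 25 minutes layover in Farhaven → 08:40 UTC.
Add 2 hours and 7 minutes leg 3 → 10:47 UTC.
Add 6 hours 30 minutes layover in Guadalajara → 17:17 UTC.
Add 7 hours 30 minutes leg 4 → 00:47 UTC (May 17).
Delhi is UTC+5:30, so local arrival = 00:47 + 5:30 = 06:17 on May 17.

06:17 on May 17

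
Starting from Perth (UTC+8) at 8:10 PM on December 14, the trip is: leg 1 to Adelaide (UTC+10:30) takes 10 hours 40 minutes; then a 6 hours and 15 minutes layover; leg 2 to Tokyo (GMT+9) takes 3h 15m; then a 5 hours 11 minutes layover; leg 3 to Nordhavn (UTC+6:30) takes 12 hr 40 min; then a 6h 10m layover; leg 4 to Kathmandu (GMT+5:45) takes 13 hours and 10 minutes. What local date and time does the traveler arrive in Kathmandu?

Convert departure to UTC: 8:10 PM − 8:00 = 12:10 PM UTC on Dec 14.
Add 10 hours 40 minutes leg 1 → 10:50 PM UTC.
Add 6 hours 15 minutes layover in Adelaide → 5:05 AM UTC (Dec 15).
Add 3 hours and 15 minutes leg 2 → 8:20 AM UTC.
Add 5 hours and 11 minutes layover in Tokyo → 1:31 PM UTC.
Add 12 hours 40 minutes leg 3 → 2:11 AM UTC (Dec 16).
Add 6 hours and 10 minutes layover in Nordhavn → 8:21 AM UTC.
Add 13 hours and 10 minutes leg 4 → 9:31 PM UTC.
Kathmandu is UTC+5:45, so local arrival = 9:31 PM + 5:45 = 3:16 AM on Dec 17.

3:16 AM on December 17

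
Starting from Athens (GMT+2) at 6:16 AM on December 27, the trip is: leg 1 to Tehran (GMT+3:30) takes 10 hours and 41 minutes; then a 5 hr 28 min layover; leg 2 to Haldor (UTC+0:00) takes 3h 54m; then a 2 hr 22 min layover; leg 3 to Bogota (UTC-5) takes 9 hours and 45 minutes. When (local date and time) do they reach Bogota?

Convert departure to UTC: 6:16 AM − 2:00 = 4:16 AM UTC on Dec 27.
Add 10 hours and 41 minutes leg 1 → 2:57 PM UTC.
Add 5 hours 28 minutes layover in Tehran → 8:25 PM UTC.
Add 3 hours 54 minutes leg 2 → 12:19 AM UTC (Dec 28).
Add 2 hours and 22 minutes layover in Haldor → 2:41 AM UTC.
Add 9 hours and 45 minutes leg 3 → 12:26 PM UTC.
Bogota is UTC−5:00, so local arrival = 12:26 PM − 5:00 = 7:26 AM on Dec 28.

7:26 AM on December 28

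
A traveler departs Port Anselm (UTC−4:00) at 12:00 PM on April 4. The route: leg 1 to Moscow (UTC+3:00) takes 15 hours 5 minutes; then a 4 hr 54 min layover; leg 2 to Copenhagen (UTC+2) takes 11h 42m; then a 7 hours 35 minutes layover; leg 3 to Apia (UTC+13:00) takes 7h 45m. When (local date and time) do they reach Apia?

4:01 AM on April 7

Convert departure to UTC: 12:00 PM + 4:00 = 4:00 PM UTC on Apr 4.
Add 15 hours and 5 minutes leg 1 → 7:05 AM UTC (Apr 5).
Add 4 hours and 54 minutes layover in Moscow → 11:59 AM UTC.
Add 11 hours and 42 minutes leg 2 → 11:41 PM UTC.
Add 7 hours 35 minutes layover in Copenhagen → 7:16 AM UTC (Apr 6).
Add 7 hours and 45 minutes leg 3 → 3:01 PM UTC.
Apia is UTC+13:00, so local arrival = 3:01 PM + 13:00 = 4:01 AM on Apr 7.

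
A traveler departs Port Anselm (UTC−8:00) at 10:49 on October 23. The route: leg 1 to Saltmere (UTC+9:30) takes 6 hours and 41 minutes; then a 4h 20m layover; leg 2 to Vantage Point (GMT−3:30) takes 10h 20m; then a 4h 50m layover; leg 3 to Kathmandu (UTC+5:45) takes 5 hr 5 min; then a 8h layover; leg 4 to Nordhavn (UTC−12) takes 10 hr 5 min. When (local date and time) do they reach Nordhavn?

08:10 on Oct 25

Convert departure to UTC: 10:49 + 8:00 = 18:49 UTC on Oct 23.
Add 6 hours and 41 minutes leg 1 → 01:30 UTC (Oct 24).
Add 4 hours 20 minutes layover in Saltmere → 05:50 UTC.
Add 10 hours and 20 minutes leg 2 → 16:10 UTC.
Add 4 hours 50 minutes layover in Vantage Point → 21:00 UTC.
Add 5 hours 5 minutes leg 3 → 02:05 UTC (Oct 25).
Add 8 hours layover in Kathmandu → 10:05 UTC.
Add 10 hours and 5 minutes leg 4 → 20:10 UTC.
Nordhavn is UTC−12:00, so local arrival = 20:10 − 12:00 = 08:10 on Oct 25.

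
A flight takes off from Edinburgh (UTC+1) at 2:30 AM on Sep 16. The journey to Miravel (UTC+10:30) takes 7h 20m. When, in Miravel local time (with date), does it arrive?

Miravel is 9:30 ahead of Edinburgh.
After 7 hours and 20 minutes it is 9:50 AM in Edinburgh.
Shift by the zone difference: 9:50 AM + 9:30 = 7:20 PM on Sep 16 in Miravel.

7:20 PM on Sep 16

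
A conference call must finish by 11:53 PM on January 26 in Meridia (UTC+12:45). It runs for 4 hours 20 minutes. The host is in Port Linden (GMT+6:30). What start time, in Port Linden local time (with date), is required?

1:18 PM on January 26

Target end time in UTC: 11:53 PM − 12:45 = 11:08 AM on Jan 26.
Subtract 4 hours and 20 minutes → start 6:48 AM UTC on Jan 26.
Port Linden is UTC+6:30: 6:48 AM + 6:30 = 1:18 PM on Jan 26.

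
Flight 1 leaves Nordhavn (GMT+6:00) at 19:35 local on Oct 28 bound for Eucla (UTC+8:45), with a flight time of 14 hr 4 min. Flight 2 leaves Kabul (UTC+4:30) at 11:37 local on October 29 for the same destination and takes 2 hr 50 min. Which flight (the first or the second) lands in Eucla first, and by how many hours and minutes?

Flight 1 in UTC: 19:35 − 6:00 = 13:35 on Oct 28.
+14 hours 4 minutes → arrive 03:39 UTC on Oct 29.
Flight 2 in UTC: 11:37 − 4:30 = 07:07 on Oct 29.
+2 hours and 50 minutes → arrive 09:57 UTC on Oct 29.
Flight 1 lands earlier by 6 hours 18 minutes.

the first, by 6 hours 18 minutes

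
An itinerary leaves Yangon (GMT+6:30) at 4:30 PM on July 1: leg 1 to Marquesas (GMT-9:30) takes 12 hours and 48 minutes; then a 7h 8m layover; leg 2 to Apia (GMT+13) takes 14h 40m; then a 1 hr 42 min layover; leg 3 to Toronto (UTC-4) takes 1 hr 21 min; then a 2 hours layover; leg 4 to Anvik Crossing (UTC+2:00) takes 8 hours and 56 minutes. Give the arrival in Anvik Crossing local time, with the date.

Convert departure to UTC: 4:30 PM − 6:30 = 10:00 AM UTC on Jul 1.
Add 12 hours 48 minutes leg 1 → 10:48 PM UTC.
Add 7 hours 8 minutes layover in Marquesas → 5:56 AM UTC (Jul 2).
Add 14 hours 40 minutes leg 2 → 8:36 PM UTC.
Add 1 hour 42 minutes layover in Apia → 10:18 PM UTC.
Add 1 hour and 21 minutes leg 3 → 11:39 PM UTC.
Add 2 hours layover in Toronto → 1:39 AM UTC (Jul 3).
Add 8 hours and 56 minutes leg 4 → 10:35 AM UTC.
Anvik Crossing is UTC+2:00, so local arrival = 10:35 AM + 2:00 = 12:35 PM on Jul 3.

12:35 PM on July 3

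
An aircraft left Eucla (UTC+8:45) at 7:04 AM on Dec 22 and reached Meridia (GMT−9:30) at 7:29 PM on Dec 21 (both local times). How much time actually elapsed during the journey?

Departure in UTC: 7:04 AM − 8:45 = 10:19 PM on Dec 21.
Arrival in UTC: 7:29 PM + 9:30 = 4:59 AM on Dec 22.
Elapsed = 4:59 AM − 10:19 PM (+1 day) = 6 hours 40 minutes.

6 hours 40 minutes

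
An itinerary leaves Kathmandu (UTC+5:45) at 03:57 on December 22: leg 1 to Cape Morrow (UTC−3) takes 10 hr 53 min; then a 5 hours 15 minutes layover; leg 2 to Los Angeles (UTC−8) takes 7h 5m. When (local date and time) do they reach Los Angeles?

13:25 on December 22

Convert departure to UTC: 03:57 − 5:45 = 22:12 UTC on Dec 21.
Add 10 hours 53 minutes leg 1 → 09:05 UTC (Dec 22).
Add 5 hours 15 minutes layover in Cape Morrow → 14:20 UTC.
Add 7 hours and 5 minutes leg 2 → 21:25 UTC.
Los Angeles is UTC−8:00, so local arrival = 21:25 − 8:00 = 13:25 on Dec 22.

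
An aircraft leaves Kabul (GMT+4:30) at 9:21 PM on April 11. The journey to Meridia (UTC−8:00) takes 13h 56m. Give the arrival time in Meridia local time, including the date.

Meridia is 12:30 behind Kabul.
After 13 hours and 56 minutes it is 11:17 AM (Apr 12) in Kabul.
Shift by the zone difference: 11:17 AM − 12:30 = 10:47 PM on Apr 11 in Meridia.

10:47 PM on April 11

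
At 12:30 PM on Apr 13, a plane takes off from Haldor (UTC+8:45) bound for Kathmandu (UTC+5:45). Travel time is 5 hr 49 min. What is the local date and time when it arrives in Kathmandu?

3:19 PM on April 13

Kathmandu is 3:00 behind Haldor.
After 5 hours 49 minutes it is 6:19 PM in Haldor.
Shift by the zone difference: 6:19 PM − 3:00 = 3:19 PM on Apr 13 in Kathmandu.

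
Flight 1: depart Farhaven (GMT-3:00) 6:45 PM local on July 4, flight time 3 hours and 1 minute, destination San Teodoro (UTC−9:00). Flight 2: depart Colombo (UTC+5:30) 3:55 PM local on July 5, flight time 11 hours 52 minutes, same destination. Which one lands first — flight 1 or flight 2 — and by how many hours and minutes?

the first, by 21 hours 31 minutes

Flight 1 in UTC: 6:45 PM + 3:00 = 9:45 PM on Jul 4.
+3 hours and 1 minute → arrive 12:46 AM UTC on Jul 5.
Flight 2 in UTC: 3:55 PM − 5:30 = 10:25 AM on Jul 5.
+11 hours 52 minutes → arrive 10:17 PM UTC on Jul 5.
Flight 1 lands earlier by 21 hours 31 minutes.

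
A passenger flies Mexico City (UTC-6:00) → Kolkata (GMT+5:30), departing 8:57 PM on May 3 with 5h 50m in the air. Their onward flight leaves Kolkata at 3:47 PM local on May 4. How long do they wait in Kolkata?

1 hour 30 minutes

Convert departure to UTC: 8:57 PM + 6:00 = 2:57 AM UTC on May 4.
Add 5 hours and 50 minutes flight time → 8:47 AM UTC.
Kolkata is UTC+5:30, so local arrival = 8:47 AM + 5:30 = 2:17 PM on May 4.
Layover = 3:47 PM − 2:17 PM = 1 hour 30 minutes.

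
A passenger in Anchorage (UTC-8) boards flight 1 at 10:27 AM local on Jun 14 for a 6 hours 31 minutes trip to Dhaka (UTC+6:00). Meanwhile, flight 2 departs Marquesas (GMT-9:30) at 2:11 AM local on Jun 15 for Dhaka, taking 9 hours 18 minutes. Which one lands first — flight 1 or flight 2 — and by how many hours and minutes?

the first, by 20 hours 1 minute

Flight 1 in UTC: 10:27 AM + 8:00 = 6:27 PM on Jun 14.
+6 hours and 31 minutes → arrive 12:58 AM UTC on Jun 15.
Flight 2 in UTC: 2:11 AM + 9:30 = 11:41 AM on Jun 15.
+9 hours 18 minutes → arrive 8:59 PM UTC on Jun 15.
Flight 1 lands earlier by 20 hours 1 minute.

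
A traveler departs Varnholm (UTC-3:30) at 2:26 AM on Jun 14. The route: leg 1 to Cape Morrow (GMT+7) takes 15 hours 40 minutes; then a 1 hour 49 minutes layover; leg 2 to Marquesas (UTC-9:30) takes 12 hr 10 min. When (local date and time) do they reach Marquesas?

2:05 AM on Jun 15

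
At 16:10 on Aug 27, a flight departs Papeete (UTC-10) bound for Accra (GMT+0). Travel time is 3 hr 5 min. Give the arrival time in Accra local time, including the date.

05:15 on August 28

Convert departure to UTC: 16:10 + 10:00 = 02:10 UTC on Aug 28.
Add 3 hours and 5 minutes travel time → 05:15 UTC.
Accra is UTC+0, so local arrival is the same: 05:15 on Aug 28.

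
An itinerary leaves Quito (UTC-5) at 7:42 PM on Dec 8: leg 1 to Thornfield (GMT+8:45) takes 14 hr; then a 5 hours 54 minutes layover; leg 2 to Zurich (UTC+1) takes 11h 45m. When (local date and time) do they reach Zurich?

Convert departure to UTC: 7:42 PM + 5:00 = 12:42 AM UTC on Dec 9.
Add 14 hours leg 1 → 2:42 PM UTC.
Add 5 hours 54 minutes layover in Thornfield → 8:36 PM UTC.
Add 11 hours and 45 minutes leg 2 → 8:21 AM UTC (Dec 10).
Zurich is UTC+1:00, so local arrival = 8:21 AM + 1:00 = 9:21 AM on Dec 10.

9:21 AM on December 10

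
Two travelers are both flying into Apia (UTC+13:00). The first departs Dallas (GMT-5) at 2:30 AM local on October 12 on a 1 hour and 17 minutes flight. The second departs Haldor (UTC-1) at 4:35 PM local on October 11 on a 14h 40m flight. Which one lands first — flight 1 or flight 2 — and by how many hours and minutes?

Flight 1 in UTC: 2:30 AM + 5:00 = 7:30 AM on Oct 12.
+1 hour 17 minutes → arrive 8:47 AM UTC on Oct 12.
Flight 2 in UTC: 4:35 PM + 1:00 = 5:35 PM on Oct 11.
+14 hours and 40 minutes → arrive 8:15 AM UTC on Oct 12.
Flight 2 lands earlier by 32 minutes.

the second, by 32 minutes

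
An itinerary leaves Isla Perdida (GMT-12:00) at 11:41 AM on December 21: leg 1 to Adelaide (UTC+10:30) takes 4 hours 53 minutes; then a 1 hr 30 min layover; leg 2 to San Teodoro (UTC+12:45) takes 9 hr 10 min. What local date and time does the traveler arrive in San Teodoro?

3:59 AM on December 23

Convert departure to UTC: 11:41 AM + 12:00 = 11:41 PM UTC on Dec 21.
Add 4 hours 53 minutes leg 1 → 4:34 AM UTC (Dec 22).
Add 1 hour 30 minutes layover in Adelaide → 6:04 AM UTC.
Add 9 hours and 10 minutes leg 2 → 3:14 PM UTC.
San Teodoro is UTC+12:45, so local arrival = 3:14 PM + 12:45 = 3:59 AM on Dec 23.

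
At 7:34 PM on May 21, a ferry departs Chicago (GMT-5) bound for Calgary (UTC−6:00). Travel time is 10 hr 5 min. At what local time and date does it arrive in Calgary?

Convert departure to UTC: 7:34 PM + 5:00 = 12:34 AM UTC on May 22.
Add 10 hours 5 minutes travel time → 10:39 AM UTC.
Calgary is UTC−6:00, so local arrival = 10:39 AM − 6:00 = 4:39 AM on May 22.

4:39 AM on May 22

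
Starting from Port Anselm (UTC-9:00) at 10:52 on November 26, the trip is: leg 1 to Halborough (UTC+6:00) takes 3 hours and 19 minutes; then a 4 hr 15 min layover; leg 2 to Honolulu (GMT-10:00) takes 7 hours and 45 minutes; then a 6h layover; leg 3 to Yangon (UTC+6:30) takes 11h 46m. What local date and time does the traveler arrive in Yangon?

Convert departure to UTC: 10:52 + 9:00 = 19:52 UTC on Nov 26.
Add 3 hours and 19 minutes leg 1 → 23:11 UTC.
Add 4 hours and 15 minutes layover in Halborough → 03:26 UTC (Nov 27).
Add 7 hours and 45 minutes leg 2 → 11:11 UTC.
Add 6 hours layover in Honolulu → 17:11 UTC.
Add 11 hours and 46 minutes leg 3 → 04:57 UTC (Nov 28).
Yangon is UTC+6:30, so local arrival = 04:57 + 6:30 = 11:27 on Nov 28.

11:27 on November 28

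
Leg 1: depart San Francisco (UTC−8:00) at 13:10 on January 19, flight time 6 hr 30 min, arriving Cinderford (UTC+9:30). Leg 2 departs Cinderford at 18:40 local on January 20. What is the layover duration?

5 hours 30 minutes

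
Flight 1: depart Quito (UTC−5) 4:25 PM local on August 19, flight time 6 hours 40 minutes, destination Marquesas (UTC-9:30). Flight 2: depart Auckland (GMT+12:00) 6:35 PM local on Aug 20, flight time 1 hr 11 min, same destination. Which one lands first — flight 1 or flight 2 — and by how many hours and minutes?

Flight 1 in UTC: 4:25 PM + 5:00 = 9:25 PM on Aug 19.
+6 hours 40 minutes → arrive 4:05 AM UTC on Aug 20.
Flight 2 in UTC: 6:35 PM − 12:00 = 6:35 AM on Aug 20.
+1 hour and 11 minutes → arrive 7:46 AM UTC on Aug 20.
Flight 1 lands earlier by 3 hours 41 minutes.

the first, by 3 hours 41 minutes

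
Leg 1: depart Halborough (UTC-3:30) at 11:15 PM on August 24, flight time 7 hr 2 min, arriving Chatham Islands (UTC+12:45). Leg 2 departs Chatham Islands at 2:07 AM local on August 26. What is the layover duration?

Convert departure to UTC: 11:15 PM + 3:30 = 2:45 AM UTC on Aug 25.
Add 7 hours and 2 minutes flight time → 9:47 AM UTC.
Chatham Islands is UTC+12:45, so local arrival = 9:47 AM + 12:45 = 10:32 PM on Aug 25.
Layover = 2:07 AM − 10:32 PM (+1 day) = 3 hours 35 minutes.

3 hours 35 minutes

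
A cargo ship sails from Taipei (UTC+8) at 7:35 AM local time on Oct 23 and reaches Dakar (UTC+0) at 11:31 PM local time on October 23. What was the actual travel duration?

Departure in UTC: 7:35 AM − 8:00 = 11:35 PM on Oct 22.
Arrival is already UTC: 11:31 PM on Oct 23.
Elapsed = 11:31 PM − 11:35 PM (+1 day) = 23 hours 56 minutes.

23 hours 56 minutes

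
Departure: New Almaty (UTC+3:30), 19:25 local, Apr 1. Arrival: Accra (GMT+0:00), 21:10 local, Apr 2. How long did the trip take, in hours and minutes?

Departure in UTC: 19:25 − 3:30 = 15:55 on Apr 1.
Arrival is already UTC: 21:10 on Apr 2.
Elapsed = 21:10 − 15:55 (+1 day) = 29 hours 15 minutes.

29 hours 15 minutes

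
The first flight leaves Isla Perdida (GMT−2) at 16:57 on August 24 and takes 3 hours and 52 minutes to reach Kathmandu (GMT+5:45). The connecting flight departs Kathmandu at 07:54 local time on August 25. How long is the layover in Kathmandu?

3 hours 20 minutes

Convert departure to UTC: 16:57 + 2:00 = 18:57 UTC on Aug 24.
Add 3 hours and 52 minutes flight time → 22:49 UTC.
Kathmandu is UTC+5:45, so local arrival = 22:49 + 5:45 = 04:34 on Aug 25.
Layover = 07:54 − 04:34 = 3 hours 20 minutes.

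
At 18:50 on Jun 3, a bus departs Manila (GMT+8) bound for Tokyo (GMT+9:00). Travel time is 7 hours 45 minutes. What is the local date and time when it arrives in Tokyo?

Tokyo is 1:00 ahead of Manila.
After 7 hours and 45 minutes it is 02:35 (Jun 4) in Manila.
Shift by the zone difference: 02:35 + 1:00 = 03:35 on Jun 4 in Tokyo.

03:35 on June 4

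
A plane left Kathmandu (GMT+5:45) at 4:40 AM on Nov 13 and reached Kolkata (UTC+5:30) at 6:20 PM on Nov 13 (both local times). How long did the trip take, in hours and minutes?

13 hours 55 minutes

Departure in UTC: 4:40 AM − 5:45 = 10:55 PM on Nov 12.
Arrival in UTC: 6:20 PM − 5:30 = 12:50 PM on Nov 13.
Elapsed = 12:50 PM − 10:55 PM (+1 day) = 13 hours 55 minutes.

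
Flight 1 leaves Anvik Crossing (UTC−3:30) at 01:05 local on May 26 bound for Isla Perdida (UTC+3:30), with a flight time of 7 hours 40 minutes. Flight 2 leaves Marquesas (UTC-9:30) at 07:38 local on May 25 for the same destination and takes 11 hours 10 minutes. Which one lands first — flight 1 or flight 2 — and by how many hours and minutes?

Flight 1 in UTC: 01:05 + 3:30 = 04:35 on May 26.
+7 hours 40 minutes → arrive 12:15 UTC on May 26.
Flight 2 in UTC: 07:38 + 9:30 = 17:08 on May 25.
+11 hours and 10 minutes → arrive 04:18 UTC on May 26.
Flight 2 lands earlier by 7 hours 57 minutes.

the second, by 7 hours 57 minutes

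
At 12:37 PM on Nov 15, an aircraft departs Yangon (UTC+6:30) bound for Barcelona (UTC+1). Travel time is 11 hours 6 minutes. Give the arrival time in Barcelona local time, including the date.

6:13 PM on November 15

Convert departure to UTC: 12:37 PM − 6:30 = 6:07 AM UTC on Nov 15.
Add 11 hours and 6 minutes travel time → 5:13 PM UTC.
Barcelona is UTC+1:00, so local arrival = 5:13 PM + 1:00 = 6:13 PM on Nov 15.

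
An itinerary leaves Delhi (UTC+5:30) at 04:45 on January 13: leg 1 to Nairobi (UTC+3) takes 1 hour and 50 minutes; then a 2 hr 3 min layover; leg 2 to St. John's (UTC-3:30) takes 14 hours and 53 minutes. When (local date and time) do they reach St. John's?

14:31 on January 13

Convert departure to UTC: 04:45 − 5:30 = 23:15 UTC on Jan 12.
Add 1 hour 50 minutes leg 1 → 01:05 UTC (Jan 13).
Add 2 hours 3 minutes layover in Nairobi → 03:08 UTC.
Add 14 hours 53 minutes leg 2 → 18:01 UTC.
St. John's is UTC−3:30, so local arrival = 18:01 − 3:30 = 14:31 on Jan 13.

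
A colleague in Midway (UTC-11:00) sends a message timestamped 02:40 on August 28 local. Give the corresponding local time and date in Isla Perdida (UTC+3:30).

In UTC: 02:40 + 11:00 = 13:40 on Aug 28.
Isla Perdida is UTC+3:30: 13:40 + 3:30 = 17:10 on Aug 28.

17:10 on Aug 28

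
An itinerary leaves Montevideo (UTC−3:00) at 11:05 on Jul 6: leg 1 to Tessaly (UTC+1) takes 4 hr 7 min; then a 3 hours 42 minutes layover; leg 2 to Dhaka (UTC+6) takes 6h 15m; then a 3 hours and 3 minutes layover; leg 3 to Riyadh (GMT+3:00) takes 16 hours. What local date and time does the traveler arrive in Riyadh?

02:12 on July 8

Convert departure to UTC: 11:05 + 3:00 = 14:05 UTC on Jul 6.
Add 4 hours 7 minutes leg 1 → 18:12 UTC.
Add 3 hours and 42 minutes layover in Tessaly → 21:54 UTC.
Add 6 hours 15 minutes leg 2 → 04:09 UTC (Jul 7).
Add 3 hours and 3 minutes layover in Dhaka → 07:12 UTC.
Add 16 hours leg 3 → 23:12 UTC.
Riyadh is UTC+3:00, so local arrival = 23:12 + 3:00 = 02:12 on Jul 8.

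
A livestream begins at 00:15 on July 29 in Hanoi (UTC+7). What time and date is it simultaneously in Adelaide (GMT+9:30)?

02:45 on July 29

In UTC: 00:15 − 7:00 = 17:15 on Jul 28.
Adelaide is UTC+9:30: 17:15 + 9:30 = 02:45 on Jul 29.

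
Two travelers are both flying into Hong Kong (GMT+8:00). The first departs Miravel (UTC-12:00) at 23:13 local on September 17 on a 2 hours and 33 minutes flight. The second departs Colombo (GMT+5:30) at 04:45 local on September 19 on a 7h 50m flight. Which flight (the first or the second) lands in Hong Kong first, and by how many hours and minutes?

Flight 1 in UTC: 23:13 + 12:00 = 11:13 on Sep 18.
+2 hours and 33 minutes → arrive 13:46 UTC on Sep 18.
Flight 2 in UTC: 04:45 − 5:30 = 23:15 on Sep 18.
+7 hours 50 minutes → arrive 07:05 UTC on Sep 19.
Flight 1 lands earlier by 17 hours 19 minutes.

the first, by 17 hours 19 minutes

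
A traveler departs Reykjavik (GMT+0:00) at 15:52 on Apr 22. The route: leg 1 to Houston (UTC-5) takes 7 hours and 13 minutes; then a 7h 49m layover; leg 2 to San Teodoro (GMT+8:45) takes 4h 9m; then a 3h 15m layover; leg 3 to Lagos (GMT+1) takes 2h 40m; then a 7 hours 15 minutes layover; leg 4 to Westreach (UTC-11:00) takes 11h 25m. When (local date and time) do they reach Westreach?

Reykjavik is at UTC+0, so departure is already 15:52 UTC on Apr 22.
Add 7 hours 13 minutes leg 1 → 23:05 UTC.
Add 7 hours 49 minutes layover in Houston → 06:54 UTC (Apr 23).
Add 4 hours 9 minutes leg 2 → 11:03 UTC.
Add 3 hours and 15 minutes layover in San Teodoro → 14:18 UTC.
Add 2 hours 40 minutes leg 3 → 16:58 UTC.
Add 7 hours and 15 minutes layover in Lagos → 00:13 UTC (Apr 24).
Add 11 hours 25 minutes leg 4 → 11:38 UTC.
Westreach is UTC−11:00, so local arrival = 11:38 − 11:00 = 00:38 on Apr 24.

00:38 on Apr 24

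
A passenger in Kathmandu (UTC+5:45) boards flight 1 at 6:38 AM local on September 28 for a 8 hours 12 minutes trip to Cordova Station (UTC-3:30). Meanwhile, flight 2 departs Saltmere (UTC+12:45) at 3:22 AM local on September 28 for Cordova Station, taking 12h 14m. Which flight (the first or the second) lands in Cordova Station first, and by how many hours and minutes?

the second, by 6 hours 14 minutes

Flight 1 in UTC: 6:38 AM − 5:45 = 12:53 AM on Sep 28.
+8 hours and 12 minutes → arrive 9:05 AM UTC on Sep 28.
Flight 2 in UTC: 3:22 AM − 12:45 = 2:37 PM on Sep 27.
+12 hours and 14 minutes → arrive 2:51 AM UTC on Sep 28.
Flight 2 lands earlier by 6 hours 14 minutes.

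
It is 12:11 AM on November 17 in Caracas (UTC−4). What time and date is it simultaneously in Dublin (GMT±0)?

4:11 AM on November 17

Dublin is 4:00 ahead of Caracas.
Shift by the zone difference: 12:11 AM + 4:00 = 4:11 AM on Nov 17 in Dublin.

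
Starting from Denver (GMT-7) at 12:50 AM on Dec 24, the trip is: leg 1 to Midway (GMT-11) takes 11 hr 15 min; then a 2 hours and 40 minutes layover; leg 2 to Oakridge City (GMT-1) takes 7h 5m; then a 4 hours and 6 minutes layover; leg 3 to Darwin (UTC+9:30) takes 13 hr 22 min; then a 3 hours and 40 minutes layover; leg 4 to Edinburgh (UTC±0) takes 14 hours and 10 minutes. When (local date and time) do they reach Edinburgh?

Convert departure to UTC: 12:50 AM + 7:00 = 7:50 AM UTC on Dec 24.
Add 11 hours and 15 minutes leg 1 → 7:05 PM UTC.
Add 2 hours 40 minutes layover in Midway → 9:45 PM UTC.
Add 7 hours 5 minutes leg 2 → 4:50 AM UTC (Dec 25).
Add 4 hours 6 minutes layover in Oakridge City → 8:56 AM UTC.
Add 13 hours 22 minutes leg 3 → 10:18 PM UTC.
Add 3 hours 40 minutes layover in Darwin → 1:58 AM UTC (Dec 26).
Add 14 hours and 10 minutes leg 4 → 4:08 PM UTC.
Edinburgh is UTC+0, so local arrival is the same: 4:08 PM on Dec 26.

4:08 PM on December 26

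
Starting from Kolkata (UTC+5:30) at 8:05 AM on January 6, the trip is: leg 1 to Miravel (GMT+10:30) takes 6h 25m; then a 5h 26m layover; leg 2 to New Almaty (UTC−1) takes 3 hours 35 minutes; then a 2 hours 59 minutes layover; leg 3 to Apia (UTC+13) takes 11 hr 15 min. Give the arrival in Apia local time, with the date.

Convert departure to UTC: 8:05 AM − 5:30 = 2:35 AM UTC on Jan 6.
Add 6 hours 25 minutes leg 1 → 9:00 AM UTC.
Add 5 hours and 26 minutes layover in Miravel → 2:26 PM UTC.
Add 3 hours and 35 minutes leg 2 → 6:01 PM UTC.
Add 2 hours 59 minutes layover in New Almaty → 9:00 PM UTC.
Add 11 hours 15 minutes leg 3 → 8:15 AM UTC (Jan 7).
Apia is UTC+13:00, so local arrival = 8:15 AM + 13:00 = 9:15 PM on Jan 7.

9:15 PM on January 7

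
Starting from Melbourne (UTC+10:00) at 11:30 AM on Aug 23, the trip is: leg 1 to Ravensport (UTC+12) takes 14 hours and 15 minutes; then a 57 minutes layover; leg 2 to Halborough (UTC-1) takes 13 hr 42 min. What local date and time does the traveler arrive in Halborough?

Convert departure to UTC: 11:30 AM − 10:00 = 1:30 AM UTC on Aug 23.
Add 14 hours and 15 minutes leg 1 → 3:45 PM UTC.
Add 57 minutes layover in Ravensport → 4:42 PM UTC.
Add 13 hours 42 minutes leg 2 → 6:24 AM UTC (Aug 24).
Halborough is UTC−1:00, so local arrival = 6:24 AM − 1:00 = 5:24 AM on Aug 24.

5:24 AM on August 24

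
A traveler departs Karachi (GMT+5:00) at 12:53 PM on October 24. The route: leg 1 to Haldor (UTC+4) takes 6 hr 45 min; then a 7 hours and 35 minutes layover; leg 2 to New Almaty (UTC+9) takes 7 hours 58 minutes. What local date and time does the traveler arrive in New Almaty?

3:11 PM on October 25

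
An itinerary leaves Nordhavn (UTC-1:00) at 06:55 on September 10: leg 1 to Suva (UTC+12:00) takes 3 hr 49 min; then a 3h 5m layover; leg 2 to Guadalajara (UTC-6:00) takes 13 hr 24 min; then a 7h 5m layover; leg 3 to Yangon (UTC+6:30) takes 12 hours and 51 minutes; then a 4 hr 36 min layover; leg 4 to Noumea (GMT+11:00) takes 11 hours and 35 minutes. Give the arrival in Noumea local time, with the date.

03:20 on Sep 13

Convert departure to UTC: 06:55 + 1:00 = 07:55 UTC on Sep 10.
Add 3 hours 49 minutes leg 1 → 11:44 UTC.
Add 3 hours 5 minutes layover in Suva → 14:49 UTC.
Add 13 hours and 24 minutes leg 2 → 04:13 UTC (Sep 11).
Add 7 hours 5 minutes layover in Guadalajara → 11:18 UTC.
Add 12 hours and 51 minutes leg 3 → 00:09 UTC (Sep 12).
Add 4 hours and 36 minutes layover in Yangon → 04:45 UTC.
Add 11 hours 35 minutes leg 4 → 16:20 UTC.
Noumea is UTC+11:00, so local arrival = 16:20 + 11:00 = 03:20 on Sep 13.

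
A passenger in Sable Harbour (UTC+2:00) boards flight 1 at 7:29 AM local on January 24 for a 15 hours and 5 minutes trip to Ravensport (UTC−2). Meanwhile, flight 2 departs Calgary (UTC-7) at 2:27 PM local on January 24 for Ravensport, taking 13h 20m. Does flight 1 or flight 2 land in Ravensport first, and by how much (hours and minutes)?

Flight 1 in UTC: 7:29 AM − 2:00 = 5:29 AM on Jan 24.
+15 hours and 5 minutes → arrive 8:34 PM UTC on Jan 24.
Flight 2 in UTC: 2:27 PM + 7:00 = 9:27 PM on Jan 24.
+13 hours and 20 minutes → arrive 10:47 AM UTC on Jan 25.
Flight 1 lands earlier by 14 hours 13 minutes.

the first, by 14 hours 13 minutes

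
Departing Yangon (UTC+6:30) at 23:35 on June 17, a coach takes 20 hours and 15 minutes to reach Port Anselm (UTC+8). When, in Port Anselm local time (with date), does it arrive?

21:20 on Jun 18

Port Anselm is 1:30 ahead of Yangon.
After 20 hours and 15 minutes it is 19:50 (Jun 18) in Yangon.
Shift by the zone difference: 19:50 + 1:30 = 21:20 on Jun 18 in Port Anselm.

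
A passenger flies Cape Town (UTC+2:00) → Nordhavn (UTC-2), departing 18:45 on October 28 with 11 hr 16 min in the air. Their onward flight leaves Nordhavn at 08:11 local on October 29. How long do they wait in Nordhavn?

6 hours 10 minutes

Convert departure to UTC: 18:45 − 2:00 = 16:45 UTC on Oct 28.
Add 11 hours 16 minutes flight time → 04:01 UTC (Oct 29).
Nordhavn is UTC−2:00, so local arrival = 04:01 − 2:00 = 02:01 on Oct 29.
Layover = 08:11 − 02:01 = 6 hours 10 minutes.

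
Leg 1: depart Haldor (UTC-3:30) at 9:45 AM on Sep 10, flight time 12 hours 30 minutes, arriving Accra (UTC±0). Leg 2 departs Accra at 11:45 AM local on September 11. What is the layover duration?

Convert departure to UTC: 9:45 AM + 3:30 = 1:15 PM UTC on Sep 10.
Add 12 hours and 30 minutes flight time → 1:45 AM UTC (Sep 11).
Accra is UTC+0, so local arrival is the same: 1:45 AM on Sep 11.
Layover = 11:45 AM − 1:45 AM = 10 hours.

10 hours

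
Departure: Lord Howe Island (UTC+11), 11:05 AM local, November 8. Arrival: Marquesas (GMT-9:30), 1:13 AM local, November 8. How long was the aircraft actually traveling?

10 hours 38 minutes

Departure in UTC: 11:05 AM − 11:00 = 12:05 AM on Nov 8.
Arrival in UTC: 1:13 AM + 9:30 = 10:43 AM on Nov 8.
Elapsed = 10:43 AM − 12:05 AM = 10 hours 38 minutes.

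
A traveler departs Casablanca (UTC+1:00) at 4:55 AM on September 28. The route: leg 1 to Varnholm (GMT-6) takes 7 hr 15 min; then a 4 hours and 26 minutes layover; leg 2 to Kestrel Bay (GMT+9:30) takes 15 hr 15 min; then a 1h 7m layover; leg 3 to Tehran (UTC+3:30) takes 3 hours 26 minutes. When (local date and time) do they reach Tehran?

2:54 PM on Sep 29

Convert departure to UTC: 4:55 AM − 1:00 = 3:55 AM UTC on Sep 28.
Add 7 hours 15 minutes leg 1 → 11:10 AM UTC.
Add 4 hours and 26 minutes layover in Varnholm → 3:36 PM UTC.
Add 15 hours and 15 minutes leg 2 → 6:51 AM UTC (Sep 29).
Add 1 hour and 7 minutes layover in Kestrel Bay → 7:58 AM UTC.
Add 3 hours and 26 minutes leg 3 → 11:24 AM UTC.
Tehran is UTC+3:30, so local arrival = 11:24 AM + 3:30 = 2:54 PM on Sep 29.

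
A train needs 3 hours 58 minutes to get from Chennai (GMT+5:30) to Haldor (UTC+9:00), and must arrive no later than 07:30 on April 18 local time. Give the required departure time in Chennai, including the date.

00:02 on April 18

Target arrival in UTC: 07:30 − 9:00 = 22:30 on Apr 17.
Subtract 3 hours and 58 minutes → departure 18:32 UTC on Apr 17.
Chennai is UTC+5:30: 18:32 + 5:30 = 00:02 on Apr 18.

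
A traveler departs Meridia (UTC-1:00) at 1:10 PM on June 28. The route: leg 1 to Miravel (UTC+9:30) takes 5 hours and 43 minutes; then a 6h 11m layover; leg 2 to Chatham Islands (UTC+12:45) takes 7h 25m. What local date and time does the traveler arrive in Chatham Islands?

10:14 PM on Jun 29

Convert departure to UTC: 1:10 PM + 1:00 = 2:10 PM UTC on Jun 28.
Add 5 hours 43 minutes leg 1 → 7:53 PM UTC.
Add 6 hours 11 minutes layover in Miravel → 2:04 AM UTC (Jun 29).
Add 7 hours and 25 minutes leg 2 → 9:29 AM UTC.
Chatham Islands is UTC+12:45, so local arrival = 9:29 AM + 12:45 = 10:14 PM on Jun 29.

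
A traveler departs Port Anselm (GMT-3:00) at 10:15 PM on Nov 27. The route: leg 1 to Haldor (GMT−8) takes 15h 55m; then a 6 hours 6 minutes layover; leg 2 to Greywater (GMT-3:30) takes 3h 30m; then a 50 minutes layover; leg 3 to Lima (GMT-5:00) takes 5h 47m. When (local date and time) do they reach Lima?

Convert departure to UTC: 10:15 PM + 3:00 = 1:15 AM UTC on Nov 28.
Add 15 hours 55 minutes leg 1 → 5:10 PM UTC.
Add 6 hours 6 minutes layover in Haldor → 11:16 PM UTC.
Add 3 hours and 30 minutes leg 2 → 2:46 AM UTC (Nov 29).
Add 50 minutes layover in Greywater → 3:36 AM UTC.
Add 5 hours 47 minutes leg 3 → 9:23 AM UTC.
Lima is UTC−5:00, so local arrival = 9:23 AM − 5:00 = 4:23 AM on Nov 29.

4:23 AM on Nov 29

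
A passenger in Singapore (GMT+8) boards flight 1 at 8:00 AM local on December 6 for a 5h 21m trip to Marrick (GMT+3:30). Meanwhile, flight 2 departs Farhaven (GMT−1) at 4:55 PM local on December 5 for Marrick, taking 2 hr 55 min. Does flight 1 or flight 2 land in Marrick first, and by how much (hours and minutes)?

Flight 1 in UTC: 8:00 AM − 8:00 = 12:00 AM on Dec 6.
+5 hours 21 minutes → arrive 5:21 AM UTC on Dec 6.
Flight 2 in UTC: 4:55 PM + 1:00 = 5:55 PM on Dec 5.
+2 hours 55 minutes → arrive 8:50 PM UTC on Dec 5.
Flight 2 lands earlier by 8 hours 31 minutes.

the second, by 8 hours 31 minutes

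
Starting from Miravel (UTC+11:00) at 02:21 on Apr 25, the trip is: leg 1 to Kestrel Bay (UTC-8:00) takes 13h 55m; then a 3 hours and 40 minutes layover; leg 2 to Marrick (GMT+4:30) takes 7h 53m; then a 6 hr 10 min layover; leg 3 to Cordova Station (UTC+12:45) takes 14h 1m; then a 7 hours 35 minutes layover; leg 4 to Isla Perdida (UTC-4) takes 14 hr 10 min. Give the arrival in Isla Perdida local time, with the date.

Convert departure to UTC: 02:21 − 11:00 = 15:21 UTC on Apr 24.
Add 13 hours 55 minutes leg 1 → 05:16 UTC (Apr 25).
Add 3 hours and 40 minutes layover in Kestrel Bay → 08:56 UTC.
Add 7 hours 53 minutes leg 2 → 16:49 UTC.
Add 6 hours 10 minutes layover in Marrick → 22:59 UTC.
Add 14 hours and 1 minute leg 3 → 13:00 UTC (Apr 26).
Add 7 hours and 35 minutes layover in Cordova Station → 20:35 UTC.
Add 14 hours and 10 minutes leg 4 → 10:45 UTC (Apr 27).
Isla Perdida is UTC−4:00, so local arrival = 10:45 − 4:00 = 06:45 on Apr 27.

06:45 on April 27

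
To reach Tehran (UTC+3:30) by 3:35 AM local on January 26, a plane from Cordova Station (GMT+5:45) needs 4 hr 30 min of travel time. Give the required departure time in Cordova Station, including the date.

Target arrival in UTC: 3:35 AM − 3:30 = 12:05 AM on Jan 26.
Subtract 4 hours 30 minutes → departure 7:35 PM UTC on Jan 25.
Cordova Station is UTC+5:45: 7:35 PM + 5:45 = 1:20 AM on Jan 26.

1:20 AM on January 26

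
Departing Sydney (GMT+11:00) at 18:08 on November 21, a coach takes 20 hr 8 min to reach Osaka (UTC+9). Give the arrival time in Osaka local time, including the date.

Osaka is 2:00 behind Sydney.
After 20 hours and 8 minutes it is 14:16 (Nov 22) in Sydney.
Shift by the zone difference: 14:16 − 2:00 = 12:16 on Nov 22 in Osaka.

12:16 on November 22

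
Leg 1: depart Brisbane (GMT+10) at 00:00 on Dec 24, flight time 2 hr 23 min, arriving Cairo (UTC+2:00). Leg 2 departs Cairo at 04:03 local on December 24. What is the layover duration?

Convert departure to UTC: 00:00 − 10:00 = 14:00 UTC on Dec 23.
Add 2 hours 23 minutes flight time → 16:23 UTC.
Cairo is UTC+2:00, so local arrival = 16:23 + 2:00 = 18:23 on Dec 23.
Layover = 04:03 − 18:23 (+1 day) = 9 hours 40 minutes.

9 hours 40 minutes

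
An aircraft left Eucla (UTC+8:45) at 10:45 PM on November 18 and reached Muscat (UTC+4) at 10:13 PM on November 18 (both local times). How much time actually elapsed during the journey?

Muscat is 4:45 behind Eucla.
Clock-face elapsed time (ignoring zones) is −32 minutes.
Actual elapsed = −32 minutes + 4:45 = 4 hours 13 minutes.

4 hours 13 minutes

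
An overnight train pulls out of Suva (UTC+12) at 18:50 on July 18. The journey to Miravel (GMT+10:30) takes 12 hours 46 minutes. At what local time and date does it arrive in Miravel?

Miravel is 1:30 behind Suva.
After 12 hours 46 minutes it is 07:36 (Jul 19) in Suva.
Shift by the zone difference: 07:36 − 1:30 = 06:06 on Jul 19 in Miravel.

06:06 on July 19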